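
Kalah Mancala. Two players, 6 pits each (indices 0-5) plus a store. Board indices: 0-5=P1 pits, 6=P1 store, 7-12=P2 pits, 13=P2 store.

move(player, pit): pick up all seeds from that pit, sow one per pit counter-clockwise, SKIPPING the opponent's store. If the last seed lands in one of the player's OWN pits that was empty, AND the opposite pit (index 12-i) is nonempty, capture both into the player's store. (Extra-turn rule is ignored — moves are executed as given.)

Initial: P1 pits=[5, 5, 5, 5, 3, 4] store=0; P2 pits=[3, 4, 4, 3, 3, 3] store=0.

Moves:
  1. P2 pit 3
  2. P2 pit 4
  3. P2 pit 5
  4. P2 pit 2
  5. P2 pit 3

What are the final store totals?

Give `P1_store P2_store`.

Move 1: P2 pit3 -> P1=[5,5,5,5,3,4](0) P2=[3,4,4,0,4,4](1)
Move 2: P2 pit4 -> P1=[6,6,5,5,3,4](0) P2=[3,4,4,0,0,5](2)
Move 3: P2 pit5 -> P1=[7,7,6,6,3,4](0) P2=[3,4,4,0,0,0](3)
Move 4: P2 pit2 -> P1=[7,7,6,6,3,4](0) P2=[3,4,0,1,1,1](4)
Move 5: P2 pit3 -> P1=[7,7,6,6,3,4](0) P2=[3,4,0,0,2,1](4)

Answer: 0 4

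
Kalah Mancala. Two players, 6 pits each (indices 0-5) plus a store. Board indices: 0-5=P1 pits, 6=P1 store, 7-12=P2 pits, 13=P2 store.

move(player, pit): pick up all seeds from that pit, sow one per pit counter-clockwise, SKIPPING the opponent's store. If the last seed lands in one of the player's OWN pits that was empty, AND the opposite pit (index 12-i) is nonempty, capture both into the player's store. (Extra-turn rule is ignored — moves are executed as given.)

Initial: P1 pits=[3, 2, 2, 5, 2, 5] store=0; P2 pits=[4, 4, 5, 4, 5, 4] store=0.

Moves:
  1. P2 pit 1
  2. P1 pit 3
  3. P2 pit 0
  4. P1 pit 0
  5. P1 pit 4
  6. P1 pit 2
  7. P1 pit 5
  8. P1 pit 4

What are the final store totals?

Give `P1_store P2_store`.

Move 1: P2 pit1 -> P1=[3,2,2,5,2,5](0) P2=[4,0,6,5,6,5](0)
Move 2: P1 pit3 -> P1=[3,2,2,0,3,6](1) P2=[5,1,6,5,6,5](0)
Move 3: P2 pit0 -> P1=[3,2,2,0,3,6](1) P2=[0,2,7,6,7,6](0)
Move 4: P1 pit0 -> P1=[0,3,3,0,3,6](9) P2=[0,2,0,6,7,6](0)
Move 5: P1 pit4 -> P1=[0,3,3,0,0,7](10) P2=[1,2,0,6,7,6](0)
Move 6: P1 pit2 -> P1=[0,3,0,1,1,8](10) P2=[1,2,0,6,7,6](0)
Move 7: P1 pit5 -> P1=[0,3,0,1,1,0](19) P2=[2,3,1,7,8,0](0)
Move 8: P1 pit4 -> P1=[0,3,0,1,0,0](22) P2=[0,3,1,7,8,0](0)

Answer: 22 0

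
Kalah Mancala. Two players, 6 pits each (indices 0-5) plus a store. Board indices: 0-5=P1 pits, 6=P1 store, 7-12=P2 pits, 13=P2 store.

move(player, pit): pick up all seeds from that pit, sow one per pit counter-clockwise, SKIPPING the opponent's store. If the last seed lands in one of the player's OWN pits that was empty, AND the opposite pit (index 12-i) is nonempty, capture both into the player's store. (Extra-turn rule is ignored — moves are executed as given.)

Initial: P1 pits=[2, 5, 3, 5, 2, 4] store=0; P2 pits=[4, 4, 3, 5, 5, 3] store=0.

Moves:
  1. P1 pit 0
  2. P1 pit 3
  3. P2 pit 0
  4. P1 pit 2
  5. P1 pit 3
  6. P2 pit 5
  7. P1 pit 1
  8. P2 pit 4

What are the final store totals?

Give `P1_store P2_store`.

Move 1: P1 pit0 -> P1=[0,6,4,5,2,4](0) P2=[4,4,3,5,5,3](0)
Move 2: P1 pit3 -> P1=[0,6,4,0,3,5](1) P2=[5,5,3,5,5,3](0)
Move 3: P2 pit0 -> P1=[0,6,4,0,3,5](1) P2=[0,6,4,6,6,4](0)
Move 4: P1 pit2 -> P1=[0,6,0,1,4,6](2) P2=[0,6,4,6,6,4](0)
Move 5: P1 pit3 -> P1=[0,6,0,0,5,6](2) P2=[0,6,4,6,6,4](0)
Move 6: P2 pit5 -> P1=[1,7,1,0,5,6](2) P2=[0,6,4,6,6,0](1)
Move 7: P1 pit1 -> P1=[1,0,2,1,6,7](3) P2=[1,7,4,6,6,0](1)
Move 8: P2 pit4 -> P1=[2,1,3,2,6,7](3) P2=[1,7,4,6,0,1](2)

Answer: 3 2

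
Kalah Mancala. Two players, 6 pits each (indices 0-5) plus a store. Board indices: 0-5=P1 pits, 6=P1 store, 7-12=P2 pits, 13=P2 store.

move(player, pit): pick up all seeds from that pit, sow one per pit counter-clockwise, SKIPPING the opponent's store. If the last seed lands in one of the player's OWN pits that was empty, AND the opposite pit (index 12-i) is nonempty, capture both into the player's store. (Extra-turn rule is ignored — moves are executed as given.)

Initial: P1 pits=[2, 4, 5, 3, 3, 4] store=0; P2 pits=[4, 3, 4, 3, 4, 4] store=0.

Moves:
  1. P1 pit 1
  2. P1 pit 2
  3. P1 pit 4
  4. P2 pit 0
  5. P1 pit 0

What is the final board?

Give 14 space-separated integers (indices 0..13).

Answer: 0 1 0 5 0 7 7 0 6 6 0 5 5 1

Derivation:
Move 1: P1 pit1 -> P1=[2,0,6,4,4,5](0) P2=[4,3,4,3,4,4](0)
Move 2: P1 pit2 -> P1=[2,0,0,5,5,6](1) P2=[5,4,4,3,4,4](0)
Move 3: P1 pit4 -> P1=[2,0,0,5,0,7](2) P2=[6,5,5,3,4,4](0)
Move 4: P2 pit0 -> P1=[2,0,0,5,0,7](2) P2=[0,6,6,4,5,5](1)
Move 5: P1 pit0 -> P1=[0,1,0,5,0,7](7) P2=[0,6,6,0,5,5](1)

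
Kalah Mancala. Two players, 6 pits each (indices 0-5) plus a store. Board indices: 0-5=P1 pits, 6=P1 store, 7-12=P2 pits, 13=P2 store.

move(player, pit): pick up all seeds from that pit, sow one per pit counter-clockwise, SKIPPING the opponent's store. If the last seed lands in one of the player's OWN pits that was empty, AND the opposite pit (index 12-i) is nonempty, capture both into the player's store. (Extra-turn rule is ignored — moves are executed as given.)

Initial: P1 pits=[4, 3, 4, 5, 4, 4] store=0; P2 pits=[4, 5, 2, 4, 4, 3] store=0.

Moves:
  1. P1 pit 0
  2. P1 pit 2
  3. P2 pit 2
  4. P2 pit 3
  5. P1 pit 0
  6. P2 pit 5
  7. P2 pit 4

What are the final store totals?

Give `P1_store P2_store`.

Answer: 1 3

Derivation:
Move 1: P1 pit0 -> P1=[0,4,5,6,5,4](0) P2=[4,5,2,4,4,3](0)
Move 2: P1 pit2 -> P1=[0,4,0,7,6,5](1) P2=[5,5,2,4,4,3](0)
Move 3: P2 pit2 -> P1=[0,4,0,7,6,5](1) P2=[5,5,0,5,5,3](0)
Move 4: P2 pit3 -> P1=[1,5,0,7,6,5](1) P2=[5,5,0,0,6,4](1)
Move 5: P1 pit0 -> P1=[0,6,0,7,6,5](1) P2=[5,5,0,0,6,4](1)
Move 6: P2 pit5 -> P1=[1,7,1,7,6,5](1) P2=[5,5,0,0,6,0](2)
Move 7: P2 pit4 -> P1=[2,8,2,8,6,5](1) P2=[5,5,0,0,0,1](3)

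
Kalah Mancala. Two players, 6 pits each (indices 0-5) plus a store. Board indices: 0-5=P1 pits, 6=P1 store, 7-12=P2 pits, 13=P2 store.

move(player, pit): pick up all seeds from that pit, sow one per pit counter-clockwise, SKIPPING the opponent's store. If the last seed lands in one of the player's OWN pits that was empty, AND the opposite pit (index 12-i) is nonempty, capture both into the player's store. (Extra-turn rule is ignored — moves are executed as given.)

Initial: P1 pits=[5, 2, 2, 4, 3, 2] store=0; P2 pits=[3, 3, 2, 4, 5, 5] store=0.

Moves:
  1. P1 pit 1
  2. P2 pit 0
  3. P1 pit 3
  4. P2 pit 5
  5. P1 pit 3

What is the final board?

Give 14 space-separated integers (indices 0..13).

Move 1: P1 pit1 -> P1=[5,0,3,5,3,2](0) P2=[3,3,2,4,5,5](0)
Move 2: P2 pit0 -> P1=[5,0,3,5,3,2](0) P2=[0,4,3,5,5,5](0)
Move 3: P1 pit3 -> P1=[5,0,3,0,4,3](1) P2=[1,5,3,5,5,5](0)
Move 4: P2 pit5 -> P1=[6,1,4,1,4,3](1) P2=[1,5,3,5,5,0](1)
Move 5: P1 pit3 -> P1=[6,1,4,0,5,3](1) P2=[1,5,3,5,5,0](1)

Answer: 6 1 4 0 5 3 1 1 5 3 5 5 0 1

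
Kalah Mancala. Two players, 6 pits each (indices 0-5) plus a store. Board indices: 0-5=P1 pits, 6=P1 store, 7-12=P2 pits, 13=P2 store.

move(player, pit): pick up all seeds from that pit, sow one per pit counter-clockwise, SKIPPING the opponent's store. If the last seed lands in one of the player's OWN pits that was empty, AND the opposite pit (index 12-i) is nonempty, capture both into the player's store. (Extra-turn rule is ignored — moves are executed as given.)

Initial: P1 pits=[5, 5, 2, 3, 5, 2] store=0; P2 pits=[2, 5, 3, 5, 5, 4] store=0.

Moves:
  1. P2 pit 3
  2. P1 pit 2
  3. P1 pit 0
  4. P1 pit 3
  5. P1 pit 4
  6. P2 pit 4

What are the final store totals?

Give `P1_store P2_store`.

Move 1: P2 pit3 -> P1=[6,6,2,3,5,2](0) P2=[2,5,3,0,6,5](1)
Move 2: P1 pit2 -> P1=[6,6,0,4,6,2](0) P2=[2,5,3,0,6,5](1)
Move 3: P1 pit0 -> P1=[0,7,1,5,7,3](1) P2=[2,5,3,0,6,5](1)
Move 4: P1 pit3 -> P1=[0,7,1,0,8,4](2) P2=[3,6,3,0,6,5](1)
Move 5: P1 pit4 -> P1=[0,7,1,0,0,5](3) P2=[4,7,4,1,7,6](1)
Move 6: P2 pit4 -> P1=[1,8,2,1,1,5](3) P2=[4,7,4,1,0,7](2)

Answer: 3 2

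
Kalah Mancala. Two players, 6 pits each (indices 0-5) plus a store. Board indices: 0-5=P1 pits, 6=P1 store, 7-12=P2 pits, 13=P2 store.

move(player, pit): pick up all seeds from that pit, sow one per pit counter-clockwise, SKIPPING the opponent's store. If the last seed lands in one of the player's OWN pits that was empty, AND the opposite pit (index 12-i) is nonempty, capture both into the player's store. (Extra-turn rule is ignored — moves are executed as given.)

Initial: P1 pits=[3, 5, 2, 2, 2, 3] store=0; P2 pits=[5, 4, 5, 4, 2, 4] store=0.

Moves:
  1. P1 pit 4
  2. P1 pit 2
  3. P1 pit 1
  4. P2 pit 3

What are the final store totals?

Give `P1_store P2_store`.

Move 1: P1 pit4 -> P1=[3,5,2,2,0,4](1) P2=[5,4,5,4,2,4](0)
Move 2: P1 pit2 -> P1=[3,5,0,3,0,4](6) P2=[5,0,5,4,2,4](0)
Move 3: P1 pit1 -> P1=[3,0,1,4,1,5](7) P2=[5,0,5,4,2,4](0)
Move 4: P2 pit3 -> P1=[4,0,1,4,1,5](7) P2=[5,0,5,0,3,5](1)

Answer: 7 1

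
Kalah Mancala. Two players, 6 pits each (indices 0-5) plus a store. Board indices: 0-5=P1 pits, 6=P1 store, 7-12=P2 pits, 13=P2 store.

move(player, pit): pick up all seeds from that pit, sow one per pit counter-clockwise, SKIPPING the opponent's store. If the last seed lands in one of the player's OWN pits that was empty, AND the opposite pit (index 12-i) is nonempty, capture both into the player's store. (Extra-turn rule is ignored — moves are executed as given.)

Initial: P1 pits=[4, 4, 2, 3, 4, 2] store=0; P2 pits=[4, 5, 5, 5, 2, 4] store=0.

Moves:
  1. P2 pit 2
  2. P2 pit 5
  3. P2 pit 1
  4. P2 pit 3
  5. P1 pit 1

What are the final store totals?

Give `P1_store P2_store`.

Move 1: P2 pit2 -> P1=[5,4,2,3,4,2](0) P2=[4,5,0,6,3,5](1)
Move 2: P2 pit5 -> P1=[6,5,3,4,4,2](0) P2=[4,5,0,6,3,0](2)
Move 3: P2 pit1 -> P1=[6,5,3,4,4,2](0) P2=[4,0,1,7,4,1](3)
Move 4: P2 pit3 -> P1=[7,6,4,5,4,2](0) P2=[4,0,1,0,5,2](4)
Move 5: P1 pit1 -> P1=[7,0,5,6,5,3](1) P2=[5,0,1,0,5,2](4)

Answer: 1 4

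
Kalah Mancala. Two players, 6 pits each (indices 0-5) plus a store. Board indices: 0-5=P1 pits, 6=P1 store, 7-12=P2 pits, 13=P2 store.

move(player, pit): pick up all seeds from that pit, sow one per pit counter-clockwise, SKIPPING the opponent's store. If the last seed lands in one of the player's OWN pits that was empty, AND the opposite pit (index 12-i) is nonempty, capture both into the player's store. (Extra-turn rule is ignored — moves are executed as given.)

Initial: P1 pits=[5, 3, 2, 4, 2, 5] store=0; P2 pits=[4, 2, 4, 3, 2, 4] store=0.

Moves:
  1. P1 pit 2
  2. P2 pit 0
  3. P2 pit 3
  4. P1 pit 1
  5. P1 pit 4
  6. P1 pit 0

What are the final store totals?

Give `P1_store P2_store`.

Move 1: P1 pit2 -> P1=[5,3,0,5,3,5](0) P2=[4,2,4,3,2,4](0)
Move 2: P2 pit0 -> P1=[5,3,0,5,3,5](0) P2=[0,3,5,4,3,4](0)
Move 3: P2 pit3 -> P1=[6,3,0,5,3,5](0) P2=[0,3,5,0,4,5](1)
Move 4: P1 pit1 -> P1=[6,0,1,6,4,5](0) P2=[0,3,5,0,4,5](1)
Move 5: P1 pit4 -> P1=[6,0,1,6,0,6](1) P2=[1,4,5,0,4,5](1)
Move 6: P1 pit0 -> P1=[0,1,2,7,1,7](2) P2=[1,4,5,0,4,5](1)

Answer: 2 1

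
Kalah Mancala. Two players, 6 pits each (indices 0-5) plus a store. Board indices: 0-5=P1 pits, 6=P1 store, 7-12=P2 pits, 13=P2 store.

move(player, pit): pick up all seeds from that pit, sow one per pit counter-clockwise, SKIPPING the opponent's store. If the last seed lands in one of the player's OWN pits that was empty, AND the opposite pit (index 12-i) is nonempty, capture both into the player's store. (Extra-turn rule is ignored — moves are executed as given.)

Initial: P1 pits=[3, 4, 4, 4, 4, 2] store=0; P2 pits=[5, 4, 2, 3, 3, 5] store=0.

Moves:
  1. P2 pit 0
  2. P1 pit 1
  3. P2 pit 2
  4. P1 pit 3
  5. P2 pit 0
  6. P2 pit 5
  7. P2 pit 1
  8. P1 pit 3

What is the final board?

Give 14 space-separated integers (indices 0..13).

Move 1: P2 pit0 -> P1=[3,4,4,4,4,2](0) P2=[0,5,3,4,4,6](0)
Move 2: P1 pit1 -> P1=[3,0,5,5,5,3](0) P2=[0,5,3,4,4,6](0)
Move 3: P2 pit2 -> P1=[3,0,5,5,5,3](0) P2=[0,5,0,5,5,7](0)
Move 4: P1 pit3 -> P1=[3,0,5,0,6,4](1) P2=[1,6,0,5,5,7](0)
Move 5: P2 pit0 -> P1=[3,0,5,0,6,4](1) P2=[0,7,0,5,5,7](0)
Move 6: P2 pit5 -> P1=[4,1,6,1,7,5](1) P2=[0,7,0,5,5,0](1)
Move 7: P2 pit1 -> P1=[5,2,6,1,7,5](1) P2=[0,0,1,6,6,1](2)
Move 8: P1 pit3 -> P1=[5,2,6,0,8,5](1) P2=[0,0,1,6,6,1](2)

Answer: 5 2 6 0 8 5 1 0 0 1 6 6 1 2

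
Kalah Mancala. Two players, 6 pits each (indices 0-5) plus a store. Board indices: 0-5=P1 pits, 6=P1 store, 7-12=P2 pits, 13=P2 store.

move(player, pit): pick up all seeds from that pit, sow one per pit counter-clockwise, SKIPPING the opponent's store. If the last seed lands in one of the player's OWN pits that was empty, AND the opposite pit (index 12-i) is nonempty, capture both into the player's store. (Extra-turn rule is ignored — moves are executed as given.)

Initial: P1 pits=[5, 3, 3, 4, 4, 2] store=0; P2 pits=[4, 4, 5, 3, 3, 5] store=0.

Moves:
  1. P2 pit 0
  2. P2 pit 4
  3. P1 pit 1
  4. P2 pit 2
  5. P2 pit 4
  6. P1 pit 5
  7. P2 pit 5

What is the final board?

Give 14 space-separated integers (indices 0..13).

Move 1: P2 pit0 -> P1=[5,3,3,4,4,2](0) P2=[0,5,6,4,4,5](0)
Move 2: P2 pit4 -> P1=[6,4,3,4,4,2](0) P2=[0,5,6,4,0,6](1)
Move 3: P1 pit1 -> P1=[6,0,4,5,5,3](0) P2=[0,5,6,4,0,6](1)
Move 4: P2 pit2 -> P1=[7,1,4,5,5,3](0) P2=[0,5,0,5,1,7](2)
Move 5: P2 pit4 -> P1=[7,1,4,5,5,3](0) P2=[0,5,0,5,0,8](2)
Move 6: P1 pit5 -> P1=[7,1,4,5,5,0](1) P2=[1,6,0,5,0,8](2)
Move 7: P2 pit5 -> P1=[8,2,5,6,6,1](1) P2=[2,6,0,5,0,0](3)

Answer: 8 2 5 6 6 1 1 2 6 0 5 0 0 3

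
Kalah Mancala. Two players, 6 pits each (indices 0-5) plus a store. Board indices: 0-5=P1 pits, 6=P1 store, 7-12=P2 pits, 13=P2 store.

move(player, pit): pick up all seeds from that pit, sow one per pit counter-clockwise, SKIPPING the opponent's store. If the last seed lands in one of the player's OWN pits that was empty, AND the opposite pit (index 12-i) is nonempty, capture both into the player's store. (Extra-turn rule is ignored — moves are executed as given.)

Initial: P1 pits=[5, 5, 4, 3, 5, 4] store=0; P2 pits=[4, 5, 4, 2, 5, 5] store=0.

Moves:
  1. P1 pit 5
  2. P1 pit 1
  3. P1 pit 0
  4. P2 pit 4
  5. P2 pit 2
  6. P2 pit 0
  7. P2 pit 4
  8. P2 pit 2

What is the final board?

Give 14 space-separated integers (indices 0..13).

Answer: 2 2 7 5 7 2 2 0 7 0 5 0 9 3

Derivation:
Move 1: P1 pit5 -> P1=[5,5,4,3,5,0](1) P2=[5,6,5,2,5,5](0)
Move 2: P1 pit1 -> P1=[5,0,5,4,6,1](2) P2=[5,6,5,2,5,5](0)
Move 3: P1 pit0 -> P1=[0,1,6,5,7,2](2) P2=[5,6,5,2,5,5](0)
Move 4: P2 pit4 -> P1=[1,2,7,5,7,2](2) P2=[5,6,5,2,0,6](1)
Move 5: P2 pit2 -> P1=[2,2,7,5,7,2](2) P2=[5,6,0,3,1,7](2)
Move 6: P2 pit0 -> P1=[2,2,7,5,7,2](2) P2=[0,7,1,4,2,8](2)
Move 7: P2 pit4 -> P1=[2,2,7,5,7,2](2) P2=[0,7,1,4,0,9](3)
Move 8: P2 pit2 -> P1=[2,2,7,5,7,2](2) P2=[0,7,0,5,0,9](3)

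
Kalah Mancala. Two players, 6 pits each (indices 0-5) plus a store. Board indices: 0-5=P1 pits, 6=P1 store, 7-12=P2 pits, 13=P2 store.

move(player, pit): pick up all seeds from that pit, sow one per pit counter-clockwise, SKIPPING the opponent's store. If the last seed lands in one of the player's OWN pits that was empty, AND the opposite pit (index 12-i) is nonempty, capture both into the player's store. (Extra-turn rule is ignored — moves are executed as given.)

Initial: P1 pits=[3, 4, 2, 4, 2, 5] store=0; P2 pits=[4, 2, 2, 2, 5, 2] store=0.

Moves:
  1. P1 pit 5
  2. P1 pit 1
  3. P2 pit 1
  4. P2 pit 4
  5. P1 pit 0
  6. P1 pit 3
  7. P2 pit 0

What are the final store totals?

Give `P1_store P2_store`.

Answer: 8 1

Derivation:
Move 1: P1 pit5 -> P1=[3,4,2,4,2,0](1) P2=[5,3,3,3,5,2](0)
Move 2: P1 pit1 -> P1=[3,0,3,5,3,0](7) P2=[0,3,3,3,5,2](0)
Move 3: P2 pit1 -> P1=[3,0,3,5,3,0](7) P2=[0,0,4,4,6,2](0)
Move 4: P2 pit4 -> P1=[4,1,4,6,3,0](7) P2=[0,0,4,4,0,3](1)
Move 5: P1 pit0 -> P1=[0,2,5,7,4,0](7) P2=[0,0,4,4,0,3](1)
Move 6: P1 pit3 -> P1=[0,2,5,0,5,1](8) P2=[1,1,5,5,0,3](1)
Move 7: P2 pit0 -> P1=[0,2,5,0,5,1](8) P2=[0,2,5,5,0,3](1)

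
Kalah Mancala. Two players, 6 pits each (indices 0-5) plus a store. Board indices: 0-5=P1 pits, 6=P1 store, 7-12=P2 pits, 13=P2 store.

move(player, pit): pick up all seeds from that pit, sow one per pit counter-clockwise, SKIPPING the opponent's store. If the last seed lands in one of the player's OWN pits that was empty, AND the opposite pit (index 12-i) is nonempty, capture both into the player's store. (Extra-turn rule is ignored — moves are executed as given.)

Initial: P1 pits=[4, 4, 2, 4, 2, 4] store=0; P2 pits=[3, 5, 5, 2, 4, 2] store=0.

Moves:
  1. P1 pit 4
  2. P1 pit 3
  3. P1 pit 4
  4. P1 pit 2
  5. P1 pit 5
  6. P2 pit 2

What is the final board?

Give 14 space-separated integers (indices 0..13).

Move 1: P1 pit4 -> P1=[4,4,2,4,0,5](1) P2=[3,5,5,2,4,2](0)
Move 2: P1 pit3 -> P1=[4,4,2,0,1,6](2) P2=[4,5,5,2,4,2](0)
Move 3: P1 pit4 -> P1=[4,4,2,0,0,7](2) P2=[4,5,5,2,4,2](0)
Move 4: P1 pit2 -> P1=[4,4,0,1,0,7](8) P2=[4,0,5,2,4,2](0)
Move 5: P1 pit5 -> P1=[4,4,0,1,0,0](9) P2=[5,1,6,3,5,3](0)
Move 6: P2 pit2 -> P1=[5,5,0,1,0,0](9) P2=[5,1,0,4,6,4](1)

Answer: 5 5 0 1 0 0 9 5 1 0 4 6 4 1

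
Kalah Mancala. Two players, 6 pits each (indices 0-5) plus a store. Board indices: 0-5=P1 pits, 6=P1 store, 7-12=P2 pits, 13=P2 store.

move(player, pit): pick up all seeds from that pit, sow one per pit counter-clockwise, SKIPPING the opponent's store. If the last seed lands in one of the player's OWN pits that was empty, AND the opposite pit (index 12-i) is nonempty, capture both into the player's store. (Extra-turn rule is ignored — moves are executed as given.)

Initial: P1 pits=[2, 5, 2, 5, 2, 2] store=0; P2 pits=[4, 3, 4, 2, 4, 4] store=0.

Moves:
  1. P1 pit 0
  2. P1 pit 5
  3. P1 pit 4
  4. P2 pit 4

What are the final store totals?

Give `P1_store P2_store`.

Move 1: P1 pit0 -> P1=[0,6,3,5,2,2](0) P2=[4,3,4,2,4,4](0)
Move 2: P1 pit5 -> P1=[0,6,3,5,2,0](1) P2=[5,3,4,2,4,4](0)
Move 3: P1 pit4 -> P1=[0,6,3,5,0,1](2) P2=[5,3,4,2,4,4](0)
Move 4: P2 pit4 -> P1=[1,7,3,5,0,1](2) P2=[5,3,4,2,0,5](1)

Answer: 2 1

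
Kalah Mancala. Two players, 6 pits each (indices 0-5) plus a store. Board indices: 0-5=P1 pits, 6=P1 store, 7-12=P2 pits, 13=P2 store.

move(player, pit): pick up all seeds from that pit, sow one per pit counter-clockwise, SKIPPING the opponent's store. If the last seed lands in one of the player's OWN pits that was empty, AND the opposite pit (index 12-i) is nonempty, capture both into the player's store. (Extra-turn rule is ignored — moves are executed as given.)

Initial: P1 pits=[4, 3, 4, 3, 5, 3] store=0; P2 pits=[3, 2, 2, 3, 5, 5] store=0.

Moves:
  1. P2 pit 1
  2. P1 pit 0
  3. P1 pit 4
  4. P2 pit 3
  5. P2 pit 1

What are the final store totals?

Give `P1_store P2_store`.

Move 1: P2 pit1 -> P1=[4,3,4,3,5,3](0) P2=[3,0,3,4,5,5](0)
Move 2: P1 pit0 -> P1=[0,4,5,4,6,3](0) P2=[3,0,3,4,5,5](0)
Move 3: P1 pit4 -> P1=[0,4,5,4,0,4](1) P2=[4,1,4,5,5,5](0)
Move 4: P2 pit3 -> P1=[1,5,5,4,0,4](1) P2=[4,1,4,0,6,6](1)
Move 5: P2 pit1 -> P1=[1,5,5,4,0,4](1) P2=[4,0,5,0,6,6](1)

Answer: 1 1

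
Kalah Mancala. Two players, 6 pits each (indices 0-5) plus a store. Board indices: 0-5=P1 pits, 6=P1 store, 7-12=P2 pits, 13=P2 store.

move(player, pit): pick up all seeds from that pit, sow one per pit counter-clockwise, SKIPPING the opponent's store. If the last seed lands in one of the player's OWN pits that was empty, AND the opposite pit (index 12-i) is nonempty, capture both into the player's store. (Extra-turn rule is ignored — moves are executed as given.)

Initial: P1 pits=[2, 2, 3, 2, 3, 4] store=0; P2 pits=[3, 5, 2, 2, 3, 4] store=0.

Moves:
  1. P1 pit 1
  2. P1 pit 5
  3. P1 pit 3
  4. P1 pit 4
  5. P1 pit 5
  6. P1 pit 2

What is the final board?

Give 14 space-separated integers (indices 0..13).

Answer: 2 0 0 1 1 1 5 6 7 3 2 3 4 0

Derivation:
Move 1: P1 pit1 -> P1=[2,0,4,3,3,4](0) P2=[3,5,2,2,3,4](0)
Move 2: P1 pit5 -> P1=[2,0,4,3,3,0](1) P2=[4,6,3,2,3,4](0)
Move 3: P1 pit3 -> P1=[2,0,4,0,4,1](2) P2=[4,6,3,2,3,4](0)
Move 4: P1 pit4 -> P1=[2,0,4,0,0,2](3) P2=[5,7,3,2,3,4](0)
Move 5: P1 pit5 -> P1=[2,0,4,0,0,0](4) P2=[6,7,3,2,3,4](0)
Move 6: P1 pit2 -> P1=[2,0,0,1,1,1](5) P2=[6,7,3,2,3,4](0)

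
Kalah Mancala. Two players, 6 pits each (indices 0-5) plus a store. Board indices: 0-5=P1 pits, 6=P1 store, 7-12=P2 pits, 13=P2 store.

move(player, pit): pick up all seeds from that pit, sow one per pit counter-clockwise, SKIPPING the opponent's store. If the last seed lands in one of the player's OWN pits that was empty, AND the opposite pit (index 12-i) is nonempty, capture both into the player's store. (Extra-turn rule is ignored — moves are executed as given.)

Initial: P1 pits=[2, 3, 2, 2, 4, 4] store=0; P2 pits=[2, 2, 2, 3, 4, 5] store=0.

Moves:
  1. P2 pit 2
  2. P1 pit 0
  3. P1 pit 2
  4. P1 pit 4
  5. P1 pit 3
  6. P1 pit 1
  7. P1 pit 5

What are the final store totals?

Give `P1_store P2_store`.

Move 1: P2 pit2 -> P1=[2,3,2,2,4,4](0) P2=[2,2,0,4,5,5](0)
Move 2: P1 pit0 -> P1=[0,4,3,2,4,4](0) P2=[2,2,0,4,5,5](0)
Move 3: P1 pit2 -> P1=[0,4,0,3,5,5](0) P2=[2,2,0,4,5,5](0)
Move 4: P1 pit4 -> P1=[0,4,0,3,0,6](1) P2=[3,3,1,4,5,5](0)
Move 5: P1 pit3 -> P1=[0,4,0,0,1,7](2) P2=[3,3,1,4,5,5](0)
Move 6: P1 pit1 -> P1=[0,0,1,1,2,8](2) P2=[3,3,1,4,5,5](0)
Move 7: P1 pit5 -> P1=[0,0,1,1,2,0](10) P2=[4,4,2,5,6,0](0)

Answer: 10 0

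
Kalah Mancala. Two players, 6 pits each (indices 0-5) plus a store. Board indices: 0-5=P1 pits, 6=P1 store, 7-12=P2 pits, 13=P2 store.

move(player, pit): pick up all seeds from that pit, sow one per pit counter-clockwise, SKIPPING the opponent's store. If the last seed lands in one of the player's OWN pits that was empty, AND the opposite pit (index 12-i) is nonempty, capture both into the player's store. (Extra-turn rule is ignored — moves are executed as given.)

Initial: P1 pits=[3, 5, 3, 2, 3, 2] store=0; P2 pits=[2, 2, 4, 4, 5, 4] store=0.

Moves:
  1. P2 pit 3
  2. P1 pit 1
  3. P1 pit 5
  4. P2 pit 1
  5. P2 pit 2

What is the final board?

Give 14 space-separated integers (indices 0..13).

Answer: 5 0 4 3 4 0 2 3 0 0 2 8 6 2

Derivation:
Move 1: P2 pit3 -> P1=[4,5,3,2,3,2](0) P2=[2,2,4,0,6,5](1)
Move 2: P1 pit1 -> P1=[4,0,4,3,4,3](1) P2=[2,2,4,0,6,5](1)
Move 3: P1 pit5 -> P1=[4,0,4,3,4,0](2) P2=[3,3,4,0,6,5](1)
Move 4: P2 pit1 -> P1=[4,0,4,3,4,0](2) P2=[3,0,5,1,7,5](1)
Move 5: P2 pit2 -> P1=[5,0,4,3,4,0](2) P2=[3,0,0,2,8,6](2)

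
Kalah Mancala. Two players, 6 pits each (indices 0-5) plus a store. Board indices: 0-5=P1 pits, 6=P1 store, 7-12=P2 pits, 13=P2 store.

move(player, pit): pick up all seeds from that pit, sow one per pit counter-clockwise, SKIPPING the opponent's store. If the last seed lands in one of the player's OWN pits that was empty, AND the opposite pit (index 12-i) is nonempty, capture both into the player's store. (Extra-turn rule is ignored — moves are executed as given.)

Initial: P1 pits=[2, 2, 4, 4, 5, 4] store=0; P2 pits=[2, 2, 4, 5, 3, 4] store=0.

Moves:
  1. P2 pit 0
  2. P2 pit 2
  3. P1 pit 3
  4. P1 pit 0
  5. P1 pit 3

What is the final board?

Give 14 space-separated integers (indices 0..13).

Answer: 0 3 5 0 7 5 1 1 3 0 6 4 5 1

Derivation:
Move 1: P2 pit0 -> P1=[2,2,4,4,5,4](0) P2=[0,3,5,5,3,4](0)
Move 2: P2 pit2 -> P1=[3,2,4,4,5,4](0) P2=[0,3,0,6,4,5](1)
Move 3: P1 pit3 -> P1=[3,2,4,0,6,5](1) P2=[1,3,0,6,4,5](1)
Move 4: P1 pit0 -> P1=[0,3,5,1,6,5](1) P2=[1,3,0,6,4,5](1)
Move 5: P1 pit3 -> P1=[0,3,5,0,7,5](1) P2=[1,3,0,6,4,5](1)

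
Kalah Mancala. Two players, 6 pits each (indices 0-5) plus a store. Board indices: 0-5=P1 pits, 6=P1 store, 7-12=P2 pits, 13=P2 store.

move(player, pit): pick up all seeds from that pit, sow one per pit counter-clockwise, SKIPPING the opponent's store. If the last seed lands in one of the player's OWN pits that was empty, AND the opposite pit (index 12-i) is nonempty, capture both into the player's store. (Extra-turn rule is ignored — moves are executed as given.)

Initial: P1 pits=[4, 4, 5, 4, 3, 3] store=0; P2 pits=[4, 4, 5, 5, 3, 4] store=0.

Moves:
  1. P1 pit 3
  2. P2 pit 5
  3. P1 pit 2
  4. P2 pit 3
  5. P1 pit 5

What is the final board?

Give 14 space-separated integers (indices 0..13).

Answer: 6 6 0 1 5 0 3 7 6 6 1 4 1 2

Derivation:
Move 1: P1 pit3 -> P1=[4,4,5,0,4,4](1) P2=[5,4,5,5,3,4](0)
Move 2: P2 pit5 -> P1=[5,5,6,0,4,4](1) P2=[5,4,5,5,3,0](1)
Move 3: P1 pit2 -> P1=[5,5,0,1,5,5](2) P2=[6,5,5,5,3,0](1)
Move 4: P2 pit3 -> P1=[6,6,0,1,5,5](2) P2=[6,5,5,0,4,1](2)
Move 5: P1 pit5 -> P1=[6,6,0,1,5,0](3) P2=[7,6,6,1,4,1](2)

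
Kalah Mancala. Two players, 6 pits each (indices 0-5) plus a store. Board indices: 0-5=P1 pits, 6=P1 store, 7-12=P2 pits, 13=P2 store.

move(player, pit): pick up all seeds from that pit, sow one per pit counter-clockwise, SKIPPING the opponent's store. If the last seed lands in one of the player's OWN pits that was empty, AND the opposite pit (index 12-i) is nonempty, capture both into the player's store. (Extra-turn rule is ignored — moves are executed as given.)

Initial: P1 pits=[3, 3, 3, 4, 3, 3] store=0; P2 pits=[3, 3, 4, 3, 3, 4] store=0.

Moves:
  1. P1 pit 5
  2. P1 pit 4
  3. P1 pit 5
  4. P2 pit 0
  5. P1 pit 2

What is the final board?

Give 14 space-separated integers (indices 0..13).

Move 1: P1 pit5 -> P1=[3,3,3,4,3,0](1) P2=[4,4,4,3,3,4](0)
Move 2: P1 pit4 -> P1=[3,3,3,4,0,1](2) P2=[5,4,4,3,3,4](0)
Move 3: P1 pit5 -> P1=[3,3,3,4,0,0](3) P2=[5,4,4,3,3,4](0)
Move 4: P2 pit0 -> P1=[3,3,3,4,0,0](3) P2=[0,5,5,4,4,5](0)
Move 5: P1 pit2 -> P1=[3,3,0,5,1,1](3) P2=[0,5,5,4,4,5](0)

Answer: 3 3 0 5 1 1 3 0 5 5 4 4 5 0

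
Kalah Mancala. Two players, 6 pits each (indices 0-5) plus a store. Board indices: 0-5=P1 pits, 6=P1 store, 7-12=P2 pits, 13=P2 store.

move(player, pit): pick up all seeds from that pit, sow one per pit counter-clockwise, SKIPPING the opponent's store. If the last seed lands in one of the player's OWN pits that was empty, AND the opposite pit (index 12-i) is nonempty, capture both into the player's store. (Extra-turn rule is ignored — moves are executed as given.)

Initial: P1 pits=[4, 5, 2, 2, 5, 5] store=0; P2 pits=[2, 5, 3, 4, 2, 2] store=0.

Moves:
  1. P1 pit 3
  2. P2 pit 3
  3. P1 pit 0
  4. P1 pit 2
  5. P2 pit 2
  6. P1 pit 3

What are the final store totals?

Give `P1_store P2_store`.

Answer: 0 1

Derivation:
Move 1: P1 pit3 -> P1=[4,5,2,0,6,6](0) P2=[2,5,3,4,2,2](0)
Move 2: P2 pit3 -> P1=[5,5,2,0,6,6](0) P2=[2,5,3,0,3,3](1)
Move 3: P1 pit0 -> P1=[0,6,3,1,7,7](0) P2=[2,5,3,0,3,3](1)
Move 4: P1 pit2 -> P1=[0,6,0,2,8,8](0) P2=[2,5,3,0,3,3](1)
Move 5: P2 pit2 -> P1=[0,6,0,2,8,8](0) P2=[2,5,0,1,4,4](1)
Move 6: P1 pit3 -> P1=[0,6,0,0,9,9](0) P2=[2,5,0,1,4,4](1)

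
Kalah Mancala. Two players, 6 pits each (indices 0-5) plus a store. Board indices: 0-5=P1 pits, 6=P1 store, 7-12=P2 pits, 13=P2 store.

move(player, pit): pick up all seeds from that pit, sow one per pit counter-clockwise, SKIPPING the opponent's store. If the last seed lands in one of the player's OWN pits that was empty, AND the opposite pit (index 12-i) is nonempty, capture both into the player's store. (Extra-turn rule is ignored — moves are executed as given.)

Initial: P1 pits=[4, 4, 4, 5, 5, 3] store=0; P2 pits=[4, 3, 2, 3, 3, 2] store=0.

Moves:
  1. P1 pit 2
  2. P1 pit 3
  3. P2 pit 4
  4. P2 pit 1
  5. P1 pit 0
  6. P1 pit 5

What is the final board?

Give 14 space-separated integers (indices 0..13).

Move 1: P1 pit2 -> P1=[4,4,0,6,6,4](1) P2=[4,3,2,3,3,2](0)
Move 2: P1 pit3 -> P1=[4,4,0,0,7,5](2) P2=[5,4,3,3,3,2](0)
Move 3: P2 pit4 -> P1=[5,4,0,0,7,5](2) P2=[5,4,3,3,0,3](1)
Move 4: P2 pit1 -> P1=[5,4,0,0,7,5](2) P2=[5,0,4,4,1,4](1)
Move 5: P1 pit0 -> P1=[0,5,1,1,8,6](2) P2=[5,0,4,4,1,4](1)
Move 6: P1 pit5 -> P1=[0,5,1,1,8,0](3) P2=[6,1,5,5,2,4](1)

Answer: 0 5 1 1 8 0 3 6 1 5 5 2 4 1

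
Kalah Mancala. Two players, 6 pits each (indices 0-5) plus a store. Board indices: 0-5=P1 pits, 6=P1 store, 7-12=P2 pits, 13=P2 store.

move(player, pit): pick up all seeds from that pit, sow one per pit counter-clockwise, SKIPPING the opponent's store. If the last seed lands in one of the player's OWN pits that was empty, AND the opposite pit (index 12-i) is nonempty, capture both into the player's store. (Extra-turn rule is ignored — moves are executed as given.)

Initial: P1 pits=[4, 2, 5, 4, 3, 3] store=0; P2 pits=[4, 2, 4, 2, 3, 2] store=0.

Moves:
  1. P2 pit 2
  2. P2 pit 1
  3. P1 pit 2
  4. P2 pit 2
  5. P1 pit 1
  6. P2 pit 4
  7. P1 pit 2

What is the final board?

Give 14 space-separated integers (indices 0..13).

Answer: 5 1 0 7 4 4 1 5 0 0 5 0 4 2

Derivation:
Move 1: P2 pit2 -> P1=[4,2,5,4,3,3](0) P2=[4,2,0,3,4,3](1)
Move 2: P2 pit1 -> P1=[4,2,5,4,3,3](0) P2=[4,0,1,4,4,3](1)
Move 3: P1 pit2 -> P1=[4,2,0,5,4,4](1) P2=[5,0,1,4,4,3](1)
Move 4: P2 pit2 -> P1=[4,2,0,5,4,4](1) P2=[5,0,0,5,4,3](1)
Move 5: P1 pit1 -> P1=[4,0,1,6,4,4](1) P2=[5,0,0,5,4,3](1)
Move 6: P2 pit4 -> P1=[5,1,1,6,4,4](1) P2=[5,0,0,5,0,4](2)
Move 7: P1 pit2 -> P1=[5,1,0,7,4,4](1) P2=[5,0,0,5,0,4](2)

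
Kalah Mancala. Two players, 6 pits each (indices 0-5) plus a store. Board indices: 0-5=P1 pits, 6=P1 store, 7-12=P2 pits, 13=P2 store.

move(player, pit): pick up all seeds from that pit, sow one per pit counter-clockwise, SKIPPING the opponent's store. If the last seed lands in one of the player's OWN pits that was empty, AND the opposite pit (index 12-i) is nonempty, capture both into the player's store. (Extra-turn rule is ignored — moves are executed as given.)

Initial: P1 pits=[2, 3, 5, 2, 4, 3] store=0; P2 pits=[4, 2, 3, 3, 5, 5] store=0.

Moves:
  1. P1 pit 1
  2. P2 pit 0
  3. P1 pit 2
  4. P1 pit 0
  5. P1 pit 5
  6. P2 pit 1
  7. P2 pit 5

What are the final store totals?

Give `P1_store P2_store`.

Move 1: P1 pit1 -> P1=[2,0,6,3,5,3](0) P2=[4,2,3,3,5,5](0)
Move 2: P2 pit0 -> P1=[2,0,6,3,5,3](0) P2=[0,3,4,4,6,5](0)
Move 3: P1 pit2 -> P1=[2,0,0,4,6,4](1) P2=[1,4,4,4,6,5](0)
Move 4: P1 pit0 -> P1=[0,1,0,4,6,4](6) P2=[1,4,4,0,6,5](0)
Move 5: P1 pit5 -> P1=[0,1,0,4,6,0](7) P2=[2,5,5,0,6,5](0)
Move 6: P2 pit1 -> P1=[0,1,0,4,6,0](7) P2=[2,0,6,1,7,6](1)
Move 7: P2 pit5 -> P1=[1,2,1,5,7,0](7) P2=[2,0,6,1,7,0](2)

Answer: 7 2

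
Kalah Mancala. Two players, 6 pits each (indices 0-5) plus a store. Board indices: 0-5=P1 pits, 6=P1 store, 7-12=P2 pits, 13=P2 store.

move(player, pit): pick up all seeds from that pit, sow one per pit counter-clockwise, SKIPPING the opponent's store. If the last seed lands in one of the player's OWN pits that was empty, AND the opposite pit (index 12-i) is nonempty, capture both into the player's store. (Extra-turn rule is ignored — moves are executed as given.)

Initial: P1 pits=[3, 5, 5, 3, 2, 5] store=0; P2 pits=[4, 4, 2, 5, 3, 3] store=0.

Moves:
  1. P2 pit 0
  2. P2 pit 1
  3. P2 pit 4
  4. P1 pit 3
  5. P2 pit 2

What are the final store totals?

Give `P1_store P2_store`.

Answer: 1 3

Derivation:
Move 1: P2 pit0 -> P1=[3,5,5,3,2,5](0) P2=[0,5,3,6,4,3](0)
Move 2: P2 pit1 -> P1=[3,5,5,3,2,5](0) P2=[0,0,4,7,5,4](1)
Move 3: P2 pit4 -> P1=[4,6,6,3,2,5](0) P2=[0,0,4,7,0,5](2)
Move 4: P1 pit3 -> P1=[4,6,6,0,3,6](1) P2=[0,0,4,7,0,5](2)
Move 5: P2 pit2 -> P1=[4,6,6,0,3,6](1) P2=[0,0,0,8,1,6](3)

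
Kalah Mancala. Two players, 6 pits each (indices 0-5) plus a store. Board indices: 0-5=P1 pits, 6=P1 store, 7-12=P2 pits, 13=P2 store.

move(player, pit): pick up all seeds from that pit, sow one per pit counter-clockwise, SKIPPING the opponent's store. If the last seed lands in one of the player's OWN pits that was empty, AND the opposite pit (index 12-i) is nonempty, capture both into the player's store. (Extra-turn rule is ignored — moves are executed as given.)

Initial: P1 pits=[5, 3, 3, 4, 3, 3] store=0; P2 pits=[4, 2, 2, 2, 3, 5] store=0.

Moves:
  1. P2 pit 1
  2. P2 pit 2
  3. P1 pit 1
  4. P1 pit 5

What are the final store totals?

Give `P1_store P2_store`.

Move 1: P2 pit1 -> P1=[5,3,3,4,3,3](0) P2=[4,0,3,3,3,5](0)
Move 2: P2 pit2 -> P1=[5,3,3,4,3,3](0) P2=[4,0,0,4,4,6](0)
Move 3: P1 pit1 -> P1=[5,0,4,5,4,3](0) P2=[4,0,0,4,4,6](0)
Move 4: P1 pit5 -> P1=[5,0,4,5,4,0](1) P2=[5,1,0,4,4,6](0)

Answer: 1 0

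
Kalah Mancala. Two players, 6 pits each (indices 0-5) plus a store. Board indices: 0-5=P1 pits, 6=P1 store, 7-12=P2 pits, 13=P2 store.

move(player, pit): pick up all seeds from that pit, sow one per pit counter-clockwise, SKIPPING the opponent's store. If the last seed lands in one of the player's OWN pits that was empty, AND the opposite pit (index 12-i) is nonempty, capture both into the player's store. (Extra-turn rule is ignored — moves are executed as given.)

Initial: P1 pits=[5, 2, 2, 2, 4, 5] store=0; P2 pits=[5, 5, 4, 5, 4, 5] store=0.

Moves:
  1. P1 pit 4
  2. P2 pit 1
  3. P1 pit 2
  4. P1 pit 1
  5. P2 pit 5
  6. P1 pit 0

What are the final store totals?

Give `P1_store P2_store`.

Move 1: P1 pit4 -> P1=[5,2,2,2,0,6](1) P2=[6,6,4,5,4,5](0)
Move 2: P2 pit1 -> P1=[6,2,2,2,0,6](1) P2=[6,0,5,6,5,6](1)
Move 3: P1 pit2 -> P1=[6,2,0,3,1,6](1) P2=[6,0,5,6,5,6](1)
Move 4: P1 pit1 -> P1=[6,0,1,4,1,6](1) P2=[6,0,5,6,5,6](1)
Move 5: P2 pit5 -> P1=[7,1,2,5,2,6](1) P2=[6,0,5,6,5,0](2)
Move 6: P1 pit0 -> P1=[0,2,3,6,3,7](2) P2=[7,0,5,6,5,0](2)

Answer: 2 2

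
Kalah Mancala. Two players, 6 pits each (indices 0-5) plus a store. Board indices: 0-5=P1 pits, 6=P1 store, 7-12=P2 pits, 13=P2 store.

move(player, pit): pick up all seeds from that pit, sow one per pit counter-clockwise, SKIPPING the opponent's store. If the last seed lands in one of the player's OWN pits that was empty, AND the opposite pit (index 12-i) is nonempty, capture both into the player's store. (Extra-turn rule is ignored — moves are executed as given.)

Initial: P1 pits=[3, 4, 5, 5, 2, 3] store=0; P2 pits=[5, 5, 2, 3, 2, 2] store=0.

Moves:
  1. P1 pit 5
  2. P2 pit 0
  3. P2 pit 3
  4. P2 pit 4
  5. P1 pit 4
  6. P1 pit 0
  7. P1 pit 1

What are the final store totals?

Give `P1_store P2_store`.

Move 1: P1 pit5 -> P1=[3,4,5,5,2,0](1) P2=[6,6,2,3,2,2](0)
Move 2: P2 pit0 -> P1=[3,4,5,5,2,0](1) P2=[0,7,3,4,3,3](1)
Move 3: P2 pit3 -> P1=[4,4,5,5,2,0](1) P2=[0,7,3,0,4,4](2)
Move 4: P2 pit4 -> P1=[5,5,5,5,2,0](1) P2=[0,7,3,0,0,5](3)
Move 5: P1 pit4 -> P1=[5,5,5,5,0,1](2) P2=[0,7,3,0,0,5](3)
Move 6: P1 pit0 -> P1=[0,6,6,6,1,2](2) P2=[0,7,3,0,0,5](3)
Move 7: P1 pit1 -> P1=[0,0,7,7,2,3](3) P2=[1,7,3,0,0,5](3)

Answer: 3 3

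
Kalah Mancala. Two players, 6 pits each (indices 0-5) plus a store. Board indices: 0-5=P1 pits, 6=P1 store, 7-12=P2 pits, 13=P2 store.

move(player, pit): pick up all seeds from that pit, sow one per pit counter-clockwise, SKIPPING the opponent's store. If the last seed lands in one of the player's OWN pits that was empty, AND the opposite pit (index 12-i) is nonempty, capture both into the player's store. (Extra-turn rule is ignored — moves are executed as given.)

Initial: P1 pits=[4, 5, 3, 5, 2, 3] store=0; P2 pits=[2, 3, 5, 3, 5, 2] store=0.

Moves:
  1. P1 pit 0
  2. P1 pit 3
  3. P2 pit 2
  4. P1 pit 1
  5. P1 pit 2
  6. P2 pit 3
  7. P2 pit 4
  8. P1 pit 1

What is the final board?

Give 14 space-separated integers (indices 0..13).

Answer: 3 0 2 3 7 6 3 5 5 0 0 0 5 3

Derivation:
Move 1: P1 pit0 -> P1=[0,6,4,6,3,3](0) P2=[2,3,5,3,5,2](0)
Move 2: P1 pit3 -> P1=[0,6,4,0,4,4](1) P2=[3,4,6,3,5,2](0)
Move 3: P2 pit2 -> P1=[1,7,4,0,4,4](1) P2=[3,4,0,4,6,3](1)
Move 4: P1 pit1 -> P1=[1,0,5,1,5,5](2) P2=[4,5,0,4,6,3](1)
Move 5: P1 pit2 -> P1=[1,0,0,2,6,6](3) P2=[5,5,0,4,6,3](1)
Move 6: P2 pit3 -> P1=[2,0,0,2,6,6](3) P2=[5,5,0,0,7,4](2)
Move 7: P2 pit4 -> P1=[3,1,1,3,7,6](3) P2=[5,5,0,0,0,5](3)
Move 8: P1 pit1 -> P1=[3,0,2,3,7,6](3) P2=[5,5,0,0,0,5](3)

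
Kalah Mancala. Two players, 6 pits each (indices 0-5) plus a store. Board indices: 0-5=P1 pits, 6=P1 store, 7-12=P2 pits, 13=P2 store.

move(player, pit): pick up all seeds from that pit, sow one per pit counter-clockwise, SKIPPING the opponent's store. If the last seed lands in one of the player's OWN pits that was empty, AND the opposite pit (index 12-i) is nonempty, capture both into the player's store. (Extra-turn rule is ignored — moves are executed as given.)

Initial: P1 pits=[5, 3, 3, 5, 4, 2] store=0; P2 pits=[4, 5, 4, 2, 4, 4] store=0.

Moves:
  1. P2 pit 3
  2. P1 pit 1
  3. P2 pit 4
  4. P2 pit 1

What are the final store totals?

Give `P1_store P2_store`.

Move 1: P2 pit3 -> P1=[5,3,3,5,4,2](0) P2=[4,5,4,0,5,5](0)
Move 2: P1 pit1 -> P1=[5,0,4,6,5,2](0) P2=[4,5,4,0,5,5](0)
Move 3: P2 pit4 -> P1=[6,1,5,6,5,2](0) P2=[4,5,4,0,0,6](1)
Move 4: P2 pit1 -> P1=[6,1,5,6,5,2](0) P2=[4,0,5,1,1,7](2)

Answer: 0 2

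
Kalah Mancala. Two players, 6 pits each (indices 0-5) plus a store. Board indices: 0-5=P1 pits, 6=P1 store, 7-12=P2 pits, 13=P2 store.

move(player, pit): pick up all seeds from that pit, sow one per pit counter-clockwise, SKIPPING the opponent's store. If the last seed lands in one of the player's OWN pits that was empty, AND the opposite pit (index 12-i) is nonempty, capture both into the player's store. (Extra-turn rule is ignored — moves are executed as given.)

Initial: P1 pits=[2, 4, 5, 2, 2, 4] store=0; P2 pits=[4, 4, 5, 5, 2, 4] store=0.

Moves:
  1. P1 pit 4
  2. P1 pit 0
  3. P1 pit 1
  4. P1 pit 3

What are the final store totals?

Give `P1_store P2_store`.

Move 1: P1 pit4 -> P1=[2,4,5,2,0,5](1) P2=[4,4,5,5,2,4](0)
Move 2: P1 pit0 -> P1=[0,5,6,2,0,5](1) P2=[4,4,5,5,2,4](0)
Move 3: P1 pit1 -> P1=[0,0,7,3,1,6](2) P2=[4,4,5,5,2,4](0)
Move 4: P1 pit3 -> P1=[0,0,7,0,2,7](3) P2=[4,4,5,5,2,4](0)

Answer: 3 0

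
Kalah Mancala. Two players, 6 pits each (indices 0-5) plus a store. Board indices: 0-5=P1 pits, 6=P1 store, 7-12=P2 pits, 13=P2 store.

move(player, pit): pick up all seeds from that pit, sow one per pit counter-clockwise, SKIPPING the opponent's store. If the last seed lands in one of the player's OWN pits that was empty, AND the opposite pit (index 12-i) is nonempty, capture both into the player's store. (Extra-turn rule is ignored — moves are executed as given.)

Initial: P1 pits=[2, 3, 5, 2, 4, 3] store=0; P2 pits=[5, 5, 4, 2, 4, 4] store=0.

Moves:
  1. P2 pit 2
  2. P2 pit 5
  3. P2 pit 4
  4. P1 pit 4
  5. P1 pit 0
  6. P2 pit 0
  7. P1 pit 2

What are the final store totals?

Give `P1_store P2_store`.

Answer: 9 4

Derivation:
Move 1: P2 pit2 -> P1=[2,3,5,2,4,3](0) P2=[5,5,0,3,5,5](1)
Move 2: P2 pit5 -> P1=[3,4,6,3,4,3](0) P2=[5,5,0,3,5,0](2)
Move 3: P2 pit4 -> P1=[4,5,7,3,4,3](0) P2=[5,5,0,3,0,1](3)
Move 4: P1 pit4 -> P1=[4,5,7,3,0,4](1) P2=[6,6,0,3,0,1](3)
Move 5: P1 pit0 -> P1=[0,6,8,4,0,4](8) P2=[6,0,0,3,0,1](3)
Move 6: P2 pit0 -> P1=[0,6,8,4,0,4](8) P2=[0,1,1,4,1,2](4)
Move 7: P1 pit2 -> P1=[0,6,0,5,1,5](9) P2=[1,2,2,5,1,2](4)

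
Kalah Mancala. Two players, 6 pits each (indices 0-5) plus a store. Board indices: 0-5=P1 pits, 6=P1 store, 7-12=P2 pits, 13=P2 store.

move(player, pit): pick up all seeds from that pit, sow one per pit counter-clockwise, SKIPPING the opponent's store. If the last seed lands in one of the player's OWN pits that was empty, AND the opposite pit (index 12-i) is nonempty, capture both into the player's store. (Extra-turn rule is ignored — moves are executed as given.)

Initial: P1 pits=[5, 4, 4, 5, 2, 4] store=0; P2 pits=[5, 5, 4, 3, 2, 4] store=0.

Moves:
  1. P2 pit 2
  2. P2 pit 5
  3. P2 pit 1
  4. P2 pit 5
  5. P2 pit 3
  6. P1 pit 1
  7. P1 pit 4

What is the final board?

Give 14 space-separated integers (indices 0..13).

Move 1: P2 pit2 -> P1=[5,4,4,5,2,4](0) P2=[5,5,0,4,3,5](1)
Move 2: P2 pit5 -> P1=[6,5,5,6,2,4](0) P2=[5,5,0,4,3,0](2)
Move 3: P2 pit1 -> P1=[6,5,5,6,2,4](0) P2=[5,0,1,5,4,1](3)
Move 4: P2 pit5 -> P1=[6,5,5,6,2,4](0) P2=[5,0,1,5,4,0](4)
Move 5: P2 pit3 -> P1=[7,6,5,6,2,4](0) P2=[5,0,1,0,5,1](5)
Move 6: P1 pit1 -> P1=[7,0,6,7,3,5](1) P2=[6,0,1,0,5,1](5)
Move 7: P1 pit4 -> P1=[7,0,6,7,0,6](2) P2=[7,0,1,0,5,1](5)

Answer: 7 0 6 7 0 6 2 7 0 1 0 5 1 5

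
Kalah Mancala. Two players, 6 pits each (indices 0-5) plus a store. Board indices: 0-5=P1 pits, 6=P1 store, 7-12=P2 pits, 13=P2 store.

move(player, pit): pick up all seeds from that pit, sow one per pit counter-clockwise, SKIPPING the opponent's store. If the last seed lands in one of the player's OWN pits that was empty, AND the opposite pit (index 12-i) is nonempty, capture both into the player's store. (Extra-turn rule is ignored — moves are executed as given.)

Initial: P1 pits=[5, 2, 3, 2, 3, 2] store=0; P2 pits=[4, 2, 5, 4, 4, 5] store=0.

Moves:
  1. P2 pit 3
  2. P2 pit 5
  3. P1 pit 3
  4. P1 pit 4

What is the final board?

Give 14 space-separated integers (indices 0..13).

Move 1: P2 pit3 -> P1=[6,2,3,2,3,2](0) P2=[4,2,5,0,5,6](1)
Move 2: P2 pit5 -> P1=[7,3,4,3,4,2](0) P2=[4,2,5,0,5,0](2)
Move 3: P1 pit3 -> P1=[7,3,4,0,5,3](1) P2=[4,2,5,0,5,0](2)
Move 4: P1 pit4 -> P1=[7,3,4,0,0,4](2) P2=[5,3,6,0,5,0](2)

Answer: 7 3 4 0 0 4 2 5 3 6 0 5 0 2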